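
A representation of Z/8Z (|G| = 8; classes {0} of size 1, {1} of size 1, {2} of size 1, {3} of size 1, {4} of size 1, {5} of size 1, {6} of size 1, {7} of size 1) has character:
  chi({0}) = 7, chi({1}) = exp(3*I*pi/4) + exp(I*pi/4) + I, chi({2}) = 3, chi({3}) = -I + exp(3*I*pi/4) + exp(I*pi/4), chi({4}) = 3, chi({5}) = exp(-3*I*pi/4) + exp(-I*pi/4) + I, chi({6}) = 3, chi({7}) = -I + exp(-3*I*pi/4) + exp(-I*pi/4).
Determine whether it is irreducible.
Not irreducible (reducible): <chi, chi> = 11 > 1.

Argument: <chi, chi> = (1/|G|) sum_C |C| * |chi(C)|^2 = (1/8)[1*|7|^2 + 1*|exp(3*I*pi/4) + exp(I*pi/4) + I|^2 + 1*|3|^2 + 1*|-I + exp(3*I*pi/4) + exp(I*pi/4)|^2 + 1*|3|^2 + 1*|exp(-3*I*pi/4) + exp(-I*pi/4) + I|^2 + 1*|3|^2 + 1*|-I + exp(-3*I*pi/4) + exp(-I*pi/4)|^2]
  = (1/8)[(49) + (3 - exp(3*I*pi/4) + exp(-I*pi/4) - exp(-3*I*pi/4) + exp(I*pi/4)) + (9) + (3 - exp(I*pi/4) + exp(-3*I*pi/4) - exp(-I*pi/4) + exp(3*I*pi/4)) + (9) + (3 - exp(I*pi/4) + exp(-3*I*pi/4) - exp(-I*pi/4) + exp(3*I*pi/4)) + (9) + (3 - exp(3*I*pi/4) + exp(-I*pi/4) - exp(-3*I*pi/4) + exp(I*pi/4))] = 88/8 = 11.
(Exp terms are combined using exp(i*s)*conj(exp(i*t)) = exp(i*(s-t)), and sums of them are collapsed using the identity that for every m > 1 the m distinct m-th roots of unity sum to 0, e.g. 1 + exp(2*I*pi/3) + exp(-2*I*pi/3) = 0.)
A character is irreducible iff <chi, chi> = 1, so this representation is reducible.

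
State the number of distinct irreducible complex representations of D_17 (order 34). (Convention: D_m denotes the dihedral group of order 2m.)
10

Solution. The number of irreducible complex representations of a finite group equals its number of conjugacy classes. D_17 has 10 conjugacy classes ((n+3)/2 for n odd), so D_17 (order 34) has exactly 10 irreducible complex representations.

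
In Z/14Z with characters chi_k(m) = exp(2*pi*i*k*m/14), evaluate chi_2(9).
chi_2(9) = zeta_14^18 = exp(4*I*pi/7)

Proof sketch: chi_2(9) = zeta_14^(2*9) = zeta_14^18. Since zeta_14^14 = 1, this equals zeta_14^4 = exp(2*pi*i*4/14) = exp(4*I*pi/7).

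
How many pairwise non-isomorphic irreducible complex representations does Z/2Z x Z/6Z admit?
12

Proof sketch: The number of irreducible complex representations of a finite group equals its number of conjugacy classes. Z/2Z x Z/6Z is abelian of order 12, so every element is its own conjugacy class: 12 classes, so Z/2Z x Z/6Z (order 12) has exactly 12 irreducible complex representations.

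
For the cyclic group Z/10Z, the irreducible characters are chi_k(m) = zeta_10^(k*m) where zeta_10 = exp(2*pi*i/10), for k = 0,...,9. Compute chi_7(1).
chi_7(1) = zeta_10^7 = exp(-3*I*pi/5)

Explanation: chi_7(1) = zeta_10^(7*1) = zeta_10^7. Since zeta_10^10 = 1, this equals zeta_10^7 = exp(2*pi*i*7/10) = exp(-3*I*pi/5).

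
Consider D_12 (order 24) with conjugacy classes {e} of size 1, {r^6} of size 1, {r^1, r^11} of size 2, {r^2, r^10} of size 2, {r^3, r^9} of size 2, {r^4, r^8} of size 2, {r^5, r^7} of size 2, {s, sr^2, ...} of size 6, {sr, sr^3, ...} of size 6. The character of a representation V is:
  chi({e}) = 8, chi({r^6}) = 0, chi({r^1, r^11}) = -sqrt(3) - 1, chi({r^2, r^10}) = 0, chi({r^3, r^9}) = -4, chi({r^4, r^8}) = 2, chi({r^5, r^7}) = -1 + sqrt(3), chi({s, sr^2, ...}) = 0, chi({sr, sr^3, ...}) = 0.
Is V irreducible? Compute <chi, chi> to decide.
Not irreducible (reducible): <chi, chi> = 5 > 1.

Argument: <chi, chi> = (1/|G|) sum_C |C| * |chi(C)|^2 = (1/24)[1*|8|^2 + 1*|0|^2 + 2*|-sqrt(3) - 1|^2 + 2*|0|^2 + 2*|-4|^2 + 2*|2|^2 + 2*|-1 + sqrt(3)|^2 + 6*|0|^2 + 6*|0|^2]
  = (1/24)[(64) + (0) + (4*sqrt(3) + 8) + (0) + (32) + (8) + (8 - 4*sqrt(3)) + (0) + (0)] = 120/24 = 5.
A character is irreducible iff <chi, chi> = 1, so this representation is reducible.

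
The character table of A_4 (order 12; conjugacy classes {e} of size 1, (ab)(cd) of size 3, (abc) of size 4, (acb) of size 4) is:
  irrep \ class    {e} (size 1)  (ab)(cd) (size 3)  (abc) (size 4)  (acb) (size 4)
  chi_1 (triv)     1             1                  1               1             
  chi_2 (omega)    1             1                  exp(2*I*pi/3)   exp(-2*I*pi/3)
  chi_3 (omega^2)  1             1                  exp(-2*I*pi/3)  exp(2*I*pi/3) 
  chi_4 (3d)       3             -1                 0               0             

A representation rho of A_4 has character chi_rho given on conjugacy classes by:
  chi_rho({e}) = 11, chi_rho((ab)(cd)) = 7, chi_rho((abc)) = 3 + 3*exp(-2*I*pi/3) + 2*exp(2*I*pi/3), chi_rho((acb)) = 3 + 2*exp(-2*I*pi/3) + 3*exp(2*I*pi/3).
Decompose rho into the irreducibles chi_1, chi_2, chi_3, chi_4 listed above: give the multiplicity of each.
Multiplicities: chi_1: 3, chi_2: 2, chi_3: 3, chi_4: 1.

Reasoning: Use <chi_rho, chi> = (1/|G|) sum_C |C| * chi_rho(C) * conj(chi(C)) with |G| = 12 for each irreducible chi in the table:
  <chi_rho, chi_1> = (1/12)[1*(11)*conj(1) + 3*(7)*conj(1) + 4*(3 + 3*exp(-2*I*pi/3) + 2*exp(2*I*pi/3))*conj(1) + 4*(3 + 2*exp(-2*I*pi/3) + 3*exp(2*I*pi/3))*conj(1)]
      = (1/12)[(11) + (21) + (12 + 12*exp(-2*I*pi/3) + 8*exp(2*I*pi/3)) + (12 + 8*exp(-2*I*pi/3) + 12*exp(2*I*pi/3))] = 36/12 = 3
  <chi_rho, chi_2> = (1/12)[1*(11)*conj(1) + 3*(7)*conj(1) + 4*(3 + 3*exp(-2*I*pi/3) + 2*exp(2*I*pi/3))*conj(exp(2*I*pi/3)) + 4*(3 + 2*exp(-2*I*pi/3) + 3*exp(2*I*pi/3))*conj(exp(-2*I*pi/3))]
      = (1/12)[(11) + (21) + (-4) + (-4)] = 24/12 = 2
  <chi_rho, chi_3> = (1/12)[1*(11)*conj(1) + 3*(7)*conj(1) + 4*(3 + 3*exp(-2*I*pi/3) + 2*exp(2*I*pi/3))*conj(exp(-2*I*pi/3)) + 4*(3 + 2*exp(-2*I*pi/3) + 3*exp(2*I*pi/3))*conj(exp(2*I*pi/3))]
      = (1/12)[(11) + (21) + (12 + 8*exp(-2*I*pi/3) + 12*exp(2*I*pi/3)) + (12 + 12*exp(-2*I*pi/3) + 8*exp(2*I*pi/3))] = 36/12 = 3
  <chi_rho, chi_4> = (1/12)[1*(11)*conj(3) + 3*(7)*conj(-1) + 4*(3 + 3*exp(-2*I*pi/3) + 2*exp(2*I*pi/3))*conj(0) + 4*(3 + 2*exp(-2*I*pi/3) + 3*exp(2*I*pi/3))*conj(0)]
      = (1/12)[(33) + (-21) + (0) + (0)] = 12/12 = 1
(Exp terms are combined using exp(i*s)*conj(exp(i*t)) = exp(i*(s-t)), and sums of them are collapsed using the identity that for every m > 1 the m distinct m-th roots of unity sum to 0, e.g. 1 + exp(2*I*pi/3) + exp(-2*I*pi/3) = 0.)
Dimension check: dim(rho) = sum (mult * dim) = 3*1 + 2*1 + 3*1 + 1*3 = 11 = chi_rho(e) = 11.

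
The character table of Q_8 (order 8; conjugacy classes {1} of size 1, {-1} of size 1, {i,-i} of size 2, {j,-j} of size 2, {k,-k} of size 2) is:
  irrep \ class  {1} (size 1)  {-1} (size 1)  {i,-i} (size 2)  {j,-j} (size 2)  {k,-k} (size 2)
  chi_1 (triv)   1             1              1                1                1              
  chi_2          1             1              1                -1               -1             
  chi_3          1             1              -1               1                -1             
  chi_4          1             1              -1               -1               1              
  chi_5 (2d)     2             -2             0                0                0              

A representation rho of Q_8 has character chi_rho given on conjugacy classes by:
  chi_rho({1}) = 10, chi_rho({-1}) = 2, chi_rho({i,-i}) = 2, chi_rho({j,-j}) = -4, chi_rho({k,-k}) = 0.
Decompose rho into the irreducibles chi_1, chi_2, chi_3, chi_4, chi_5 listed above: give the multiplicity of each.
Multiplicities: chi_1: 1, chi_2: 3, chi_3: 0, chi_4: 2, chi_5: 2.

Reasoning: Use <chi_rho, chi> = (1/|G|) sum_C |C| * chi_rho(C) * conj(chi(C)) with |G| = 8 for each irreducible chi in the table:
  <chi_rho, chi_1> = (1/8)[1*(10)*conj(1) + 1*(2)*conj(1) + 2*(2)*conj(1) + 2*(-4)*conj(1) + 2*(0)*conj(1)]
      = (1/8)[(10) + (2) + (4) + (-8) + (0)] = 8/8 = 1
  <chi_rho, chi_2> = (1/8)[1*(10)*conj(1) + 1*(2)*conj(1) + 2*(2)*conj(1) + 2*(-4)*conj(-1) + 2*(0)*conj(-1)]
      = (1/8)[(10) + (2) + (4) + (8) + (0)] = 24/8 = 3
  <chi_rho, chi_3> = (1/8)[1*(10)*conj(1) + 1*(2)*conj(1) + 2*(2)*conj(-1) + 2*(-4)*conj(1) + 2*(0)*conj(-1)]
      = (1/8)[(10) + (2) + (-4) + (-8) + (0)] = 0/8 = 0
  <chi_rho, chi_4> = (1/8)[1*(10)*conj(1) + 1*(2)*conj(1) + 2*(2)*conj(-1) + 2*(-4)*conj(-1) + 2*(0)*conj(1)]
      = (1/8)[(10) + (2) + (-4) + (8) + (0)] = 16/8 = 2
  <chi_rho, chi_5> = (1/8)[1*(10)*conj(2) + 1*(2)*conj(-2) + 2*(2)*conj(0) + 2*(-4)*conj(0) + 2*(0)*conj(0)]
      = (1/8)[(20) + (-4) + (0) + (0) + (0)] = 16/8 = 2
Dimension check: dim(rho) = sum (mult * dim) = 1*1 + 3*1 + 0*1 + 2*1 + 2*2 = 10 = chi_rho(e) = 10.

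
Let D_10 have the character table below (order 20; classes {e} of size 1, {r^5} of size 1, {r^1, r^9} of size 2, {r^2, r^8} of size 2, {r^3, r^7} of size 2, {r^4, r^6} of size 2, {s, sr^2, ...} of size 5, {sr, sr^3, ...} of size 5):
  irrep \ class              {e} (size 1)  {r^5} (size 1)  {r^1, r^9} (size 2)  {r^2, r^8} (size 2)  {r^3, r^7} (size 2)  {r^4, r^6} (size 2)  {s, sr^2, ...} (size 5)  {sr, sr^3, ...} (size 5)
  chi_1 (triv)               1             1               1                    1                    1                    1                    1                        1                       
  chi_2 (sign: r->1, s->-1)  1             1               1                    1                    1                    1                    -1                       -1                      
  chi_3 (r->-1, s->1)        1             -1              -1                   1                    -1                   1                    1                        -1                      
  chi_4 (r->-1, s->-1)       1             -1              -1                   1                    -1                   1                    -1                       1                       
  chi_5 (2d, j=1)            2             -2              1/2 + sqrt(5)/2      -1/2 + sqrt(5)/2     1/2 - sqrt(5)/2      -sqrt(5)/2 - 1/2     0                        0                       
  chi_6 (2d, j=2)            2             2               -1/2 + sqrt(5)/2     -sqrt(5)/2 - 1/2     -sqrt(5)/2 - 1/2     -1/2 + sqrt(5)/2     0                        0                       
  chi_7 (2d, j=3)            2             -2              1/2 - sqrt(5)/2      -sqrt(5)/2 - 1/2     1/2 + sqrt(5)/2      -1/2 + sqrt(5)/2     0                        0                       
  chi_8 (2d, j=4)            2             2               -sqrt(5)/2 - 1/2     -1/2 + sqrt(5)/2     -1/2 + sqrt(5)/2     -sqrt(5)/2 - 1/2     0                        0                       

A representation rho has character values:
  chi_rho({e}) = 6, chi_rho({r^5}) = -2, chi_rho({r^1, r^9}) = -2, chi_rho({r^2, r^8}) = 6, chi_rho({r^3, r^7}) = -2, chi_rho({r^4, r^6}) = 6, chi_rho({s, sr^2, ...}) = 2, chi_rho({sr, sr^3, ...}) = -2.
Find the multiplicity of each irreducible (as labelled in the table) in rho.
Multiplicities: chi_1: 1, chi_2: 1, chi_3: 3, chi_4: 1, chi_5: 0, chi_6: 0, chi_7: 0, chi_8: 0.

Derivation: Use <chi_rho, chi> = (1/|G|) sum_C |C| * chi_rho(C) * conj(chi(C)) with |G| = 20 for each irreducible chi in the table:
  <chi_rho, chi_1> = (1/20)[1*(6)*conj(1) + 1*(-2)*conj(1) + 2*(-2)*conj(1) + 2*(6)*conj(1) + 2*(-2)*conj(1) + 2*(6)*conj(1) + 5*(2)*conj(1) + 5*(-2)*conj(1)]
      = (1/20)[(6) + (-2) + (-4) + (12) + (-4) + (12) + (10) + (-10)] = 20/20 = 1
  <chi_rho, chi_2> = (1/20)[1*(6)*conj(1) + 1*(-2)*conj(1) + 2*(-2)*conj(1) + 2*(6)*conj(1) + 2*(-2)*conj(1) + 2*(6)*conj(1) + 5*(2)*conj(-1) + 5*(-2)*conj(-1)]
      = (1/20)[(6) + (-2) + (-4) + (12) + (-4) + (12) + (-10) + (10)] = 20/20 = 1
  <chi_rho, chi_3> = (1/20)[1*(6)*conj(1) + 1*(-2)*conj(-1) + 2*(-2)*conj(-1) + 2*(6)*conj(1) + 2*(-2)*conj(-1) + 2*(6)*conj(1) + 5*(2)*conj(1) + 5*(-2)*conj(-1)]
      = (1/20)[(6) + (2) + (4) + (12) + (4) + (12) + (10) + (10)] = 60/20 = 3
  <chi_rho, chi_4> = (1/20)[1*(6)*conj(1) + 1*(-2)*conj(-1) + 2*(-2)*conj(-1) + 2*(6)*conj(1) + 2*(-2)*conj(-1) + 2*(6)*conj(1) + 5*(2)*conj(-1) + 5*(-2)*conj(1)]
      = (1/20)[(6) + (2) + (4) + (12) + (4) + (12) + (-10) + (-10)] = 20/20 = 1
  <chi_rho, chi_5> = (1/20)[1*(6)*conj(2) + 1*(-2)*conj(-2) + 2*(-2)*conj(1/2 + sqrt(5)/2) + 2*(6)*conj(-1/2 + sqrt(5)/2) + 2*(-2)*conj(1/2 - sqrt(5)/2) + 2*(6)*conj(-sqrt(5)/2 - 1/2) + 5*(2)*conj(0) + 5*(-2)*conj(0)]
      = (1/20)[(12) + (4) + (-2*sqrt(5) - 2) + (-6 + 6*sqrt(5)) + (-2 + 2*sqrt(5)) + (-6*sqrt(5) - 6) + (0) + (0)] = 0/20 = 0
  <chi_rho, chi_6> = (1/20)[1*(6)*conj(2) + 1*(-2)*conj(2) + 2*(-2)*conj(-1/2 + sqrt(5)/2) + 2*(6)*conj(-sqrt(5)/2 - 1/2) + 2*(-2)*conj(-sqrt(5)/2 - 1/2) + 2*(6)*conj(-1/2 + sqrt(5)/2) + 5*(2)*conj(0) + 5*(-2)*conj(0)]
      = (1/20)[(12) + (-4) + (2 - 2*sqrt(5)) + (-6*sqrt(5) - 6) + (2 + 2*sqrt(5)) + (-6 + 6*sqrt(5)) + (0) + (0)] = 0/20 = 0
  <chi_rho, chi_7> = (1/20)[1*(6)*conj(2) + 1*(-2)*conj(-2) + 2*(-2)*conj(1/2 - sqrt(5)/2) + 2*(6)*conj(-sqrt(5)/2 - 1/2) + 2*(-2)*conj(1/2 + sqrt(5)/2) + 2*(6)*conj(-1/2 + sqrt(5)/2) + 5*(2)*conj(0) + 5*(-2)*conj(0)]
      = (1/20)[(12) + (4) + (-2 + 2*sqrt(5)) + (-6*sqrt(5) - 6) + (-2*sqrt(5) - 2) + (-6 + 6*sqrt(5)) + (0) + (0)] = 0/20 = 0
  <chi_rho, chi_8> = (1/20)[1*(6)*conj(2) + 1*(-2)*conj(2) + 2*(-2)*conj(-sqrt(5)/2 - 1/2) + 2*(6)*conj(-1/2 + sqrt(5)/2) + 2*(-2)*conj(-1/2 + sqrt(5)/2) + 2*(6)*conj(-sqrt(5)/2 - 1/2) + 5*(2)*conj(0) + 5*(-2)*conj(0)]
      = (1/20)[(12) + (-4) + (2 + 2*sqrt(5)) + (-6 + 6*sqrt(5)) + (2 - 2*sqrt(5)) + (-6*sqrt(5) - 6) + (0) + (0)] = 0/20 = 0
Dimension check: dim(rho) = sum (mult * dim) = 1*1 + 1*1 + 3*1 + 1*1 + 0*2 + 0*2 + 0*2 + 0*2 = 6 = chi_rho(e) = 6.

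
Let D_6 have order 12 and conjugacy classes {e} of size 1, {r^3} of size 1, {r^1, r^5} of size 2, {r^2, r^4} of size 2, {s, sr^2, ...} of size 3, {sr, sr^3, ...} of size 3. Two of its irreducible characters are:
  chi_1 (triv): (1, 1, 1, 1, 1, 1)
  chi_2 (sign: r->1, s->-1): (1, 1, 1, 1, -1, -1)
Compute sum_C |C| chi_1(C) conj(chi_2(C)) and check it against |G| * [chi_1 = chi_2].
Sum = 0; so <chi_1, chi_2> = 0 (distinct irreducibles are orthogonal).

Details: Compute term by term over conjugacy classes (|C| * chi_1(C) * conj(chi_2(C))):
  1*(1)*conj(1) + 1*(1)*conj(1) + 2*(1)*conj(1) + 2*(1)*conj(1) + 3*(1)*conj(-1) + 3*(1)*conj(-1)
  = (1) + (1) + (2) + (2) + (-3) + (-3)
  = 0.
Dividing by |G| = 12 gives 0/12 = 0, matching the row-orthogonality relation <chi_1, chi_2> = [chi_1 = chi_2].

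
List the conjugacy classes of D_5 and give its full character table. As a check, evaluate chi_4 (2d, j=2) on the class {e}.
Conjugacy classes: {e} of size 1, {r^1, r^4} of size 2, {r^2, r^3} of size 2, {s, sr, ..., sr^4} of size 5.
Character table:
  irrep \ class              {e} (size 1)  {r^1, r^4} (size 2)  {r^2, r^3} (size 2)  {s, sr, ..., sr^4} (size 5)
  chi_1 (triv)               1             1                    1                    1                          
  chi_2 (sign: r->1, s->-1)  1             1                    1                    -1                         
  chi_3 (2d, j=1)            2             -1/2 + sqrt(5)/2     -sqrt(5)/2 - 1/2     0                          
  chi_4 (2d, j=2)            2             -sqrt(5)/2 - 1/2     -1/2 + sqrt(5)/2     0                          

Spot check: chi_4 (2d, j=2) on {e} = 2.

Working: D_5 has order 2*5 = 10 with 4 conjugacy classes, hence 4 irreducibles. Sum of squared dims 1 + 1 + 4 + 4 = 10 = |G|. Linear characters come from the abelianisation; the 2-dimensional irreps have character r^k -> 2*cos(2*pi*j*k/5), reflections -> 0.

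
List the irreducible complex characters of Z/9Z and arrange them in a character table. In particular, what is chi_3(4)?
Character table of Z/9Z (irreps indexed chi_0,...,chi_8 with chi_k(m) = zeta_9^(k*m), zeta_9 = exp(2*pi*i/9)):
  irrep \ class  {0} (size 1)  {1} (size 1)    {2} (size 1)    {3} (size 1)    {4} (size 1)    {5} (size 1)    {6} (size 1)    {7} (size 1)    {8} (size 1)  
  chi_0          1             1               1               1               1               1               1               1               1             
  chi_1          1             exp(2*I*pi/9)   exp(4*I*pi/9)   exp(2*I*pi/3)   exp(8*I*pi/9)   exp(-8*I*pi/9)  exp(-2*I*pi/3)  exp(-4*I*pi/9)  exp(-2*I*pi/9)
  chi_2          1             exp(4*I*pi/9)   exp(8*I*pi/9)   exp(-2*I*pi/3)  exp(-2*I*pi/9)  exp(2*I*pi/9)   exp(2*I*pi/3)   exp(-8*I*pi/9)  exp(-4*I*pi/9)
  chi_3          1             exp(2*I*pi/3)   exp(-2*I*pi/3)  1               exp(2*I*pi/3)   exp(-2*I*pi/3)  1               exp(2*I*pi/3)   exp(-2*I*pi/3)
  chi_4          1             exp(8*I*pi/9)   exp(-2*I*pi/9)  exp(2*I*pi/3)   exp(-4*I*pi/9)  exp(4*I*pi/9)   exp(-2*I*pi/3)  exp(2*I*pi/9)   exp(-8*I*pi/9)
  chi_5          1             exp(-8*I*pi/9)  exp(2*I*pi/9)   exp(-2*I*pi/3)  exp(4*I*pi/9)   exp(-4*I*pi/9)  exp(2*I*pi/3)   exp(-2*I*pi/9)  exp(8*I*pi/9) 
  chi_6          1             exp(-2*I*pi/3)  exp(2*I*pi/3)   1               exp(-2*I*pi/3)  exp(2*I*pi/3)   1               exp(-2*I*pi/3)  exp(2*I*pi/3) 
  chi_7          1             exp(-4*I*pi/9)  exp(-8*I*pi/9)  exp(2*I*pi/3)   exp(2*I*pi/9)   exp(-2*I*pi/9)  exp(-2*I*pi/3)  exp(8*I*pi/9)   exp(4*I*pi/9) 
  chi_8          1             exp(-2*I*pi/9)  exp(-4*I*pi/9)  exp(-2*I*pi/3)  exp(-8*I*pi/9)  exp(8*I*pi/9)   exp(2*I*pi/3)   exp(4*I*pi/9)   exp(2*I*pi/9) 

Spot check: chi_3(4) = zeta_9^(3*4) = zeta_9^12 = exp(2*I*pi/3).

Z/9Z is abelian, so all 9 irreducible complex representations are 1-dimensional. They are given by chi_k(m) = zeta_9^(k*m) for k = 0,...,8. Row orthogonality: sum_m chi_k(m) conj(chi_l(m)) = 9 * [k = l].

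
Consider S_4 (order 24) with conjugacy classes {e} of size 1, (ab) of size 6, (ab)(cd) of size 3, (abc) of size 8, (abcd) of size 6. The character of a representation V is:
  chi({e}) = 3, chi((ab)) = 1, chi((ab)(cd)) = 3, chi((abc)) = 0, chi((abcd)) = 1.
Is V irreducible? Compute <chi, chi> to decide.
Not irreducible (reducible): <chi, chi> = 2 > 1.

<chi, chi> = (1/|G|) sum_C |C| * |chi(C)|^2 = (1/24)[1*|3|^2 + 6*|1|^2 + 3*|3|^2 + 8*|0|^2 + 6*|1|^2]
  = (1/24)[(9) + (6) + (27) + (0) + (6)] = 48/24 = 2.
A character is irreducible iff <chi, chi> = 1, so this representation is reducible.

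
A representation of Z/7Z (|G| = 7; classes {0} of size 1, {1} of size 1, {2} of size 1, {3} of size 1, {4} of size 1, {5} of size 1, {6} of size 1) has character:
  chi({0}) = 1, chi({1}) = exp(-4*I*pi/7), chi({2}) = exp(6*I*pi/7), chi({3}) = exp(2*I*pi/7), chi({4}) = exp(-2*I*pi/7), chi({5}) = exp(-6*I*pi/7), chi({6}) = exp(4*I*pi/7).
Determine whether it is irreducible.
Irreducible: <chi, chi> = 1.

<chi, chi> = (1/|G|) sum_C |C| * |chi(C)|^2 = (1/7)[1*|1|^2 + 1*|exp(-4*I*pi/7)|^2 + 1*|exp(6*I*pi/7)|^2 + 1*|exp(2*I*pi/7)|^2 + 1*|exp(-2*I*pi/7)|^2 + 1*|exp(-6*I*pi/7)|^2 + 1*|exp(4*I*pi/7)|^2]
  = (1/7)[(1) + (1) + (1) + (1) + (1) + (1) + (1)] = 7/7 = 1.
(Exp terms are combined using exp(i*s)*conj(exp(i*t)) = exp(i*(s-t)), and sums of them are collapsed using the identity that for every m > 1 the m distinct m-th roots of unity sum to 0, e.g. 1 + exp(2*I*pi/3) + exp(-2*I*pi/3) = 0.)
A character is irreducible iff <chi, chi> = 1, so this representation is irreducible.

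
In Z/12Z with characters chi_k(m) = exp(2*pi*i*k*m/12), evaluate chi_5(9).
chi_5(9) = zeta_12^45 = -I

Details: chi_5(9) = zeta_12^(5*9) = zeta_12^45. Since zeta_12^12 = 1, this equals zeta_12^9 = exp(2*pi*i*9/12) = -I.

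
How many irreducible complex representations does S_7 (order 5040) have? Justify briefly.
15

Justification: The number of irreducible complex representations of a finite group equals its number of conjugacy classes. Conjugacy classes in S_7 correspond to cycle types, i.e. partitions of 7; there are p(7) = 15 of them, so S_7 (order 5040) has exactly 15 irreducible complex representations.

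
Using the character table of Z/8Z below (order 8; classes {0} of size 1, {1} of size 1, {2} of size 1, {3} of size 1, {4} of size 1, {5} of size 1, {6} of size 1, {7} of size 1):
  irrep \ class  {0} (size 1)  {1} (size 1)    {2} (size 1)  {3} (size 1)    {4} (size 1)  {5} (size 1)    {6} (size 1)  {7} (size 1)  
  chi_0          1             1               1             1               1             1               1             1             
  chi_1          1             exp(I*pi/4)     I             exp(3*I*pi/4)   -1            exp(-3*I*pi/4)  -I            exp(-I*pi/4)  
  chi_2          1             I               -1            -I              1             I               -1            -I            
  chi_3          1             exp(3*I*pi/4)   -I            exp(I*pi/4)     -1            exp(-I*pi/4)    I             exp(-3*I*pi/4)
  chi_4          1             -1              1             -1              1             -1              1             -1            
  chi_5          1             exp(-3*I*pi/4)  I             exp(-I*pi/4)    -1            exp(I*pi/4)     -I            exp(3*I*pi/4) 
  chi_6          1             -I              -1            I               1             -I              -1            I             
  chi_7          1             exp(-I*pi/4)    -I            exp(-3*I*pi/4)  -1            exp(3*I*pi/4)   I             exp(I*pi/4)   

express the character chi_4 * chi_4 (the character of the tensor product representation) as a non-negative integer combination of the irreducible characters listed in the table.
chi_4 tensor chi_4 = chi_0 (all other irreducibles have multiplicity 0).

Argument: The character of a tensor product is the pointwise product (chi_4 * chi_4)(C) = chi_4(C) * chi_4(C):
  {0}: (1)*(1), {1}: (-1)*(-1), {2}: (1)*(1), {3}: (-1)*(-1), {4}: (1)*(1), {5}: (-1)*(-1), {6}: (1)*(1), {7}: (-1)*(-1)
so (chi_4 * chi_4) takes values
  {0} -> 1, {1} -> 1, {2} -> 1, {3} -> 1, {4} -> 1, {5} -> 1, {6} -> 1, {7} -> 1.
Now take the inner product of this character with each irreducible chi from the table, <chi_4*chi_4, chi> = (1/8) sum_C |C| (chi_4*chi_4)(C) conj(chi(C)):
  <chi_4*chi_4, chi_0> = (1/8)[1*(1)*conj(1) + 1*(1)*conj(1) + 1*(1)*conj(1) + 1*(1)*conj(1) + 1*(1)*conj(1) + 1*(1)*conj(1) + 1*(1)*conj(1) + 1*(1)*conj(1)]
      = (1/8)[(1) + (1) + (1) + (1) + (1) + (1) + (1) + (1)] = 8/8 = 1
  <chi_4*chi_4, chi_1> = (1/8)[1*(1)*conj(1) + 1*(1)*conj(exp(I*pi/4)) + 1*(1)*conj(I) + 1*(1)*conj(exp(3*I*pi/4)) + 1*(1)*conj(-1) + 1*(1)*conj(exp(-3*I*pi/4)) + 1*(1)*conj(-I) + 1*(1)*conj(exp(-I*pi/4))]
      = (1/8)[(1) + (exp(-I*pi/4)) + (-I) + (exp(-3*I*pi/4)) + (-1) + (exp(3*I*pi/4)) + (I) + (exp(I*pi/4))] = 0/8 = 0
  <chi_4*chi_4, chi_2> = (1/8)[1*(1)*conj(1) + 1*(1)*conj(I) + 1*(1)*conj(-1) + 1*(1)*conj(-I) + 1*(1)*conj(1) + 1*(1)*conj(I) + 1*(1)*conj(-1) + 1*(1)*conj(-I)]
      = (1/8)[(1) + (-I) + (-1) + (I) + (1) + (-I) + (-1) + (I)] = 0/8 = 0
  <chi_4*chi_4, chi_3> = (1/8)[1*(1)*conj(1) + 1*(1)*conj(exp(3*I*pi/4)) + 1*(1)*conj(-I) + 1*(1)*conj(exp(I*pi/4)) + 1*(1)*conj(-1) + 1*(1)*conj(exp(-I*pi/4)) + 1*(1)*conj(I) + 1*(1)*conj(exp(-3*I*pi/4))]
      = (1/8)[(1) + (exp(-3*I*pi/4)) + (I) + (exp(-I*pi/4)) + (-1) + (exp(I*pi/4)) + (-I) + (exp(3*I*pi/4))] = 0/8 = 0
  <chi_4*chi_4, chi_4> = (1/8)[1*(1)*conj(1) + 1*(1)*conj(-1) + 1*(1)*conj(1) + 1*(1)*conj(-1) + 1*(1)*conj(1) + 1*(1)*conj(-1) + 1*(1)*conj(1) + 1*(1)*conj(-1)]
      = (1/8)[(1) + (-1) + (1) + (-1) + (1) + (-1) + (1) + (-1)] = 0/8 = 0
  <chi_4*chi_4, chi_5> = (1/8)[1*(1)*conj(1) + 1*(1)*conj(exp(-3*I*pi/4)) + 1*(1)*conj(I) + 1*(1)*conj(exp(-I*pi/4)) + 1*(1)*conj(-1) + 1*(1)*conj(exp(I*pi/4)) + 1*(1)*conj(-I) + 1*(1)*conj(exp(3*I*pi/4))]
      = (1/8)[(1) + (exp(3*I*pi/4)) + (-I) + (exp(I*pi/4)) + (-1) + (exp(-I*pi/4)) + (I) + (exp(-3*I*pi/4))] = 0/8 = 0
  <chi_4*chi_4, chi_6> = (1/8)[1*(1)*conj(1) + 1*(1)*conj(-I) + 1*(1)*conj(-1) + 1*(1)*conj(I) + 1*(1)*conj(1) + 1*(1)*conj(-I) + 1*(1)*conj(-1) + 1*(1)*conj(I)]
      = (1/8)[(1) + (I) + (-1) + (-I) + (1) + (I) + (-1) + (-I)] = 0/8 = 0
  <chi_4*chi_4, chi_7> = (1/8)[1*(1)*conj(1) + 1*(1)*conj(exp(-I*pi/4)) + 1*(1)*conj(-I) + 1*(1)*conj(exp(-3*I*pi/4)) + 1*(1)*conj(-1) + 1*(1)*conj(exp(3*I*pi/4)) + 1*(1)*conj(I) + 1*(1)*conj(exp(I*pi/4))]
      = (1/8)[(1) + (exp(I*pi/4)) + (I) + (exp(3*I*pi/4)) + (-1) + (exp(-3*I*pi/4)) + (-I) + (exp(-I*pi/4))] = 0/8 = 0
(Exp terms are combined using exp(i*s)*conj(exp(i*t)) = exp(i*(s-t)), and sums of them are collapsed using the identity that for every m > 1 the m distinct m-th roots of unity sum to 0, e.g. 1 + exp(2*I*pi/3) + exp(-2*I*pi/3) = 0.)
Hence the multiplicities are chi_0: 1. Dimension check: dim(chi_4)*dim(chi_4) = 1*1 = 1 and sum (mult * dim) = 1*1 = 1.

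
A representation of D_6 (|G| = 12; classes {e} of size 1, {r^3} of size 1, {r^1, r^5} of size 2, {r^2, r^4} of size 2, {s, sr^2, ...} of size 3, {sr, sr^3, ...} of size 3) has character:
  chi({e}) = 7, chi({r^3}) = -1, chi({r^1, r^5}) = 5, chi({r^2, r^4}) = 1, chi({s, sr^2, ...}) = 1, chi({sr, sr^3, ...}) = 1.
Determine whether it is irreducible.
Not irreducible (reducible): <chi, chi> = 9 > 1.

Reasoning: <chi, chi> = (1/|G|) sum_C |C| * |chi(C)|^2 = (1/12)[1*|7|^2 + 1*|-1|^2 + 2*|5|^2 + 2*|1|^2 + 3*|1|^2 + 3*|1|^2]
  = (1/12)[(49) + (1) + (50) + (2) + (3) + (3)] = 108/12 = 9.
A character is irreducible iff <chi, chi> = 1, so this representation is reducible.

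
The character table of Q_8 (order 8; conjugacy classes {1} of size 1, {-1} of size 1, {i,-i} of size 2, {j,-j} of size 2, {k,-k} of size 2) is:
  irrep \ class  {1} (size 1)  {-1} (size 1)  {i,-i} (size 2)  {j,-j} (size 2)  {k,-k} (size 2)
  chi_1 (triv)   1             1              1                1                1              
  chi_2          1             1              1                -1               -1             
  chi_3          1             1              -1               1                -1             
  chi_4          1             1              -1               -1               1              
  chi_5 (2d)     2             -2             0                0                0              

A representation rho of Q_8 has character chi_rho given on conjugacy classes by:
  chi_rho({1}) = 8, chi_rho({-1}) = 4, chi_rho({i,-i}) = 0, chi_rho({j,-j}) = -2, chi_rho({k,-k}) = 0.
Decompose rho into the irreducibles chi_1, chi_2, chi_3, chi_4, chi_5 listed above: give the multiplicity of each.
Multiplicities: chi_1: 1, chi_2: 2, chi_3: 1, chi_4: 2, chi_5: 1.

Justification: Use <chi_rho, chi> = (1/|G|) sum_C |C| * chi_rho(C) * conj(chi(C)) with |G| = 8 for each irreducible chi in the table:
  <chi_rho, chi_1> = (1/8)[1*(8)*conj(1) + 1*(4)*conj(1) + 2*(0)*conj(1) + 2*(-2)*conj(1) + 2*(0)*conj(1)]
      = (1/8)[(8) + (4) + (0) + (-4) + (0)] = 8/8 = 1
  <chi_rho, chi_2> = (1/8)[1*(8)*conj(1) + 1*(4)*conj(1) + 2*(0)*conj(1) + 2*(-2)*conj(-1) + 2*(0)*conj(-1)]
      = (1/8)[(8) + (4) + (0) + (4) + (0)] = 16/8 = 2
  <chi_rho, chi_3> = (1/8)[1*(8)*conj(1) + 1*(4)*conj(1) + 2*(0)*conj(-1) + 2*(-2)*conj(1) + 2*(0)*conj(-1)]
      = (1/8)[(8) + (4) + (0) + (-4) + (0)] = 8/8 = 1
  <chi_rho, chi_4> = (1/8)[1*(8)*conj(1) + 1*(4)*conj(1) + 2*(0)*conj(-1) + 2*(-2)*conj(-1) + 2*(0)*conj(1)]
      = (1/8)[(8) + (4) + (0) + (4) + (0)] = 16/8 = 2
  <chi_rho, chi_5> = (1/8)[1*(8)*conj(2) + 1*(4)*conj(-2) + 2*(0)*conj(0) + 2*(-2)*conj(0) + 2*(0)*conj(0)]
      = (1/8)[(16) + (-8) + (0) + (0) + (0)] = 8/8 = 1
Dimension check: dim(rho) = sum (mult * dim) = 1*1 + 2*1 + 1*1 + 2*1 + 1*2 = 8 = chi_rho(e) = 8.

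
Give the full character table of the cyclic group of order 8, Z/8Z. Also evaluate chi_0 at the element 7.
Character table of Z/8Z (irreps indexed chi_0,...,chi_7 with chi_k(m) = zeta_8^(k*m), zeta_8 = exp(2*pi*i/8)):
  irrep \ class  {0} (size 1)  {1} (size 1)    {2} (size 1)  {3} (size 1)    {4} (size 1)  {5} (size 1)    {6} (size 1)  {7} (size 1)  
  chi_0          1             1               1             1               1             1               1             1             
  chi_1          1             exp(I*pi/4)     I             exp(3*I*pi/4)   -1            exp(-3*I*pi/4)  -I            exp(-I*pi/4)  
  chi_2          1             I               -1            -I              1             I               -1            -I            
  chi_3          1             exp(3*I*pi/4)   -I            exp(I*pi/4)     -1            exp(-I*pi/4)    I             exp(-3*I*pi/4)
  chi_4          1             -1              1             -1              1             -1              1             -1            
  chi_5          1             exp(-3*I*pi/4)  I             exp(-I*pi/4)    -1            exp(I*pi/4)     -I            exp(3*I*pi/4) 
  chi_6          1             -I              -1            I               1             -I              -1            I             
  chi_7          1             exp(-I*pi/4)    -I            exp(-3*I*pi/4)  -1            exp(3*I*pi/4)   I             exp(I*pi/4)   

Spot check: chi_0(7) = zeta_8^(0*7) = zeta_8^0 = 1.

Argument: Z/8Z is abelian, so all 8 irreducible complex representations are 1-dimensional. They are given by chi_k(m) = zeta_8^(k*m) for k = 0,...,7. Row orthogonality: sum_m chi_k(m) conj(chi_l(m)) = 8 * [k = l].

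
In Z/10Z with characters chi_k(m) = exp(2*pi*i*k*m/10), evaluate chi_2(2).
chi_2(2) = zeta_10^4 = exp(4*I*pi/5)

Derivation: chi_2(2) = zeta_10^(2*2) = zeta_10^4. Since zeta_10^10 = 1, this equals zeta_10^4 = exp(2*pi*i*4/10) = exp(4*I*pi/5).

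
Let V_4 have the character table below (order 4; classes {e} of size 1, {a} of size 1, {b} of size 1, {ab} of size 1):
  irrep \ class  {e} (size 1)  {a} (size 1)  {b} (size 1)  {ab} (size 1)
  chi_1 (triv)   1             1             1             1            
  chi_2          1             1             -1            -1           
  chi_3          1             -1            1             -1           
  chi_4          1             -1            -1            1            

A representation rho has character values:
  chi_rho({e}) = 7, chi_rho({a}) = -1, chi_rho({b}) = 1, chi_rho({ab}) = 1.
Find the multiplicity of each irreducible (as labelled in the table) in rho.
Multiplicities: chi_1: 2, chi_2: 1, chi_3: 2, chi_4: 2.

Why: Use <chi_rho, chi> = (1/|G|) sum_C |C| * chi_rho(C) * conj(chi(C)) with |G| = 4 for each irreducible chi in the table:
  <chi_rho, chi_1> = (1/4)[1*(7)*conj(1) + 1*(-1)*conj(1) + 1*(1)*conj(1) + 1*(1)*conj(1)]
      = (1/4)[(7) + (-1) + (1) + (1)] = 8/4 = 2
  <chi_rho, chi_2> = (1/4)[1*(7)*conj(1) + 1*(-1)*conj(1) + 1*(1)*conj(-1) + 1*(1)*conj(-1)]
      = (1/4)[(7) + (-1) + (-1) + (-1)] = 4/4 = 1
  <chi_rho, chi_3> = (1/4)[1*(7)*conj(1) + 1*(-1)*conj(-1) + 1*(1)*conj(1) + 1*(1)*conj(-1)]
      = (1/4)[(7) + (1) + (1) + (-1)] = 8/4 = 2
  <chi_rho, chi_4> = (1/4)[1*(7)*conj(1) + 1*(-1)*conj(-1) + 1*(1)*conj(-1) + 1*(1)*conj(1)]
      = (1/4)[(7) + (1) + (-1) + (1)] = 8/4 = 2
Dimension check: dim(rho) = sum (mult * dim) = 2*1 + 1*1 + 2*1 + 2*1 = 7 = chi_rho(e) = 7.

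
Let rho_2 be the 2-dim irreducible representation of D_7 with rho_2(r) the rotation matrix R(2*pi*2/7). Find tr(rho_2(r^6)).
chi_{rho_2}(r^6) = 2*cos(2*pi*2*6/7) = -2*cos(3*pi/7)

Solution. rho_2(r^6) is rotation by angle 2*pi*2*6/7, whose trace is 2*cos(2*pi*2*6/7) = -2*cos(3*pi/7).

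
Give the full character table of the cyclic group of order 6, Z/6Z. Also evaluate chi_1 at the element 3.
Character table of Z/6Z (irreps indexed chi_0,...,chi_5 with chi_k(m) = zeta_6^(k*m), zeta_6 = exp(2*pi*i/6)):
  irrep \ class  {0} (size 1)  {1} (size 1)    {2} (size 1)    {3} (size 1)  {4} (size 1)    {5} (size 1)  
  chi_0          1             1               1               1             1               1             
  chi_1          1             exp(I*pi/3)     exp(2*I*pi/3)   -1            exp(-2*I*pi/3)  exp(-I*pi/3)  
  chi_2          1             exp(2*I*pi/3)   exp(-2*I*pi/3)  1             exp(2*I*pi/3)   exp(-2*I*pi/3)
  chi_3          1             -1              1               -1            1               -1            
  chi_4          1             exp(-2*I*pi/3)  exp(2*I*pi/3)   1             exp(-2*I*pi/3)  exp(2*I*pi/3) 
  chi_5          1             exp(-I*pi/3)    exp(-2*I*pi/3)  -1            exp(2*I*pi/3)   exp(I*pi/3)   

Spot check: chi_1(3) = zeta_6^(1*3) = zeta_6^3 = -1.

Solution. Z/6Z is abelian, so all 6 irreducible complex representations are 1-dimensional. They are given by chi_k(m) = zeta_6^(k*m) for k = 0,...,5. Row orthogonality: sum_m chi_k(m) conj(chi_l(m)) = 6 * [k = l].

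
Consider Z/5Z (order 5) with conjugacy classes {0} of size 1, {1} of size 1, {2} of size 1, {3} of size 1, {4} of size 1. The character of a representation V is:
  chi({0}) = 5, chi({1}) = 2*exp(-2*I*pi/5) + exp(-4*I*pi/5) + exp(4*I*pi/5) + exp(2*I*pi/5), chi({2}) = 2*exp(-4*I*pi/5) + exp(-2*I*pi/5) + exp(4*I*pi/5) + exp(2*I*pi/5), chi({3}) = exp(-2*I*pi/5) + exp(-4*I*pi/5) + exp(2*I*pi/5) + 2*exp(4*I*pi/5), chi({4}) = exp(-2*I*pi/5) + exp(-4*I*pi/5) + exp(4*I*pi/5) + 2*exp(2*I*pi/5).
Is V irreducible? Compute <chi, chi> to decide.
Not irreducible (reducible): <chi, chi> = 7 > 1.

Reasoning: <chi, chi> = (1/|G|) sum_C |C| * |chi(C)|^2 = (1/5)[1*|5|^2 + 1*|2*exp(-2*I*pi/5) + exp(-4*I*pi/5) + exp(4*I*pi/5) + exp(2*I*pi/5)|^2 + 1*|2*exp(-4*I*pi/5) + exp(-2*I*pi/5) + exp(4*I*pi/5) + exp(2*I*pi/5)|^2 + 1*|exp(-2*I*pi/5) + exp(-4*I*pi/5) + exp(2*I*pi/5) + 2*exp(4*I*pi/5)|^2 + 1*|exp(-2*I*pi/5) + exp(-4*I*pi/5) + exp(4*I*pi/5) + 2*exp(2*I*pi/5)|^2]
  = (1/5)[(25) + (7 + 4*exp(-2*I*pi/5) + 5*exp(-4*I*pi/5) + 5*exp(4*I*pi/5) + 4*exp(2*I*pi/5)) + (7 + 5*exp(-2*I*pi/5) + 4*exp(-4*I*pi/5) + 4*exp(4*I*pi/5) + 5*exp(2*I*pi/5)) + (7 + 5*exp(-2*I*pi/5) + 4*exp(-4*I*pi/5) + 4*exp(4*I*pi/5) + 5*exp(2*I*pi/5)) + (7 + 4*exp(-2*I*pi/5) + 5*exp(-4*I*pi/5) + 5*exp(4*I*pi/5) + 4*exp(2*I*pi/5))] = 35/5 = 7.
(Exp terms are combined using exp(i*s)*conj(exp(i*t)) = exp(i*(s-t)), and sums of them are collapsed using the identity that for every m > 1 the m distinct m-th roots of unity sum to 0, e.g. 1 + exp(2*I*pi/3) + exp(-2*I*pi/3) = 0.)
A character is irreducible iff <chi, chi> = 1, so this representation is reducible.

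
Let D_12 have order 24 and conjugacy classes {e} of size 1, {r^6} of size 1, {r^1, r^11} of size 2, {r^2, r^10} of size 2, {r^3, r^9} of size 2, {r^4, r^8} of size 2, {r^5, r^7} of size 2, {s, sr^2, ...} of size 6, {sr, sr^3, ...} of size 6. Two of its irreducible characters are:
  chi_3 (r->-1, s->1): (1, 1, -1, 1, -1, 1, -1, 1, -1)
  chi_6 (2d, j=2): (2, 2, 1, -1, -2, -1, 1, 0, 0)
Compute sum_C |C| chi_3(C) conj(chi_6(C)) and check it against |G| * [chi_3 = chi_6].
Sum = 0; so <chi_3, chi_6> = 0 (distinct irreducibles are orthogonal).

Solution. Compute term by term over conjugacy classes (|C| * chi_3(C) * conj(chi_6(C))):
  1*(1)*conj(2) + 1*(1)*conj(2) + 2*(-1)*conj(1) + 2*(1)*conj(-1) + 2*(-1)*conj(-2) + 2*(1)*conj(-1) + 2*(-1)*conj(1) + 6*(1)*conj(0) + 6*(-1)*conj(0)
  = (2) + (2) + (-2) + (-2) + (4) + (-2) + (-2) + (0) + (0)
  = 0.
Dividing by |G| = 24 gives 0/24 = 0, matching the row-orthogonality relation <chi_3, chi_6> = [chi_3 = chi_6].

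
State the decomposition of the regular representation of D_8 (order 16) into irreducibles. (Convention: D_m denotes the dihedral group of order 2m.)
Each irreducible V_i of dimension d_i appears with multiplicity d_i, i.e. rho_reg = (direct sum over all irreducibles V_i) d_i V_i. The irreducible dimensions for D_8 are 1, 1, 1, 1, 2, 2, 2: 4 irreducibles of dimension 1, each with multiplicity 1; 3 irreducibles of dimension 2, each with multiplicity 2. Total dimension 4*1*1 + 3*2*2 = 16 = |G|.

Derivation: General theorem: in the regular representation of a finite group G, each irreducible appears with multiplicity equal to its dimension. Check: dim(rho_reg) = sum d_i^2 = 1 + 1 + 1 + 1 + 4 + 4 + 4 = 16 = |G|.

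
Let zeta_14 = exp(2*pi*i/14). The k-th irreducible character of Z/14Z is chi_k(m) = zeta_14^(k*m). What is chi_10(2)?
chi_10(2) = zeta_14^20 = exp(6*I*pi/7)

Working: chi_10(2) = zeta_14^(10*2) = zeta_14^20. Since zeta_14^14 = 1, this equals zeta_14^6 = exp(2*pi*i*6/14) = exp(6*I*pi/7).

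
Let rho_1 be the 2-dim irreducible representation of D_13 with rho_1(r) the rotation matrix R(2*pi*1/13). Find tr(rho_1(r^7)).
chi_{rho_1}(r^7) = 2*cos(2*pi*1*7/13) = -2*cos(pi/13)

Explanation: rho_1(r^7) is rotation by angle 2*pi*1*7/13, whose trace is 2*cos(2*pi*1*7/13) = -2*cos(pi/13).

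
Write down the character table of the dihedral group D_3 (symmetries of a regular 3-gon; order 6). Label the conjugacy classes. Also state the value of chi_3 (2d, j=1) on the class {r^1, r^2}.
Conjugacy classes: {e} of size 1, {r^1, r^2} of size 2, {s, sr, ..., sr^2} of size 3.
Character table:
  irrep \ class              {e} (size 1)  {r^1, r^2} (size 2)  {s, sr, ..., sr^2} (size 3)
  chi_1 (triv)               1             1                    1                          
  chi_2 (sign: r->1, s->-1)  1             1                    -1                         
  chi_3 (2d, j=1)            2             -1                   0                          

Spot check: chi_3 (2d, j=1) on {r^1, r^2} = -1.

Solution. D_3 has order 2*3 = 6 with 3 conjugacy classes, hence 3 irreducibles. Sum of squared dims 1 + 1 + 4 = 6 = |G|. Linear characters come from the abelianisation; the 2-dimensional irreps have character r^k -> 2*cos(2*pi*j*k/3), reflections -> 0.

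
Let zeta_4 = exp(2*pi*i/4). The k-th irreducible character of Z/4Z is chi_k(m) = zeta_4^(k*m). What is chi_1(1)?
chi_1(1) = zeta_4^1 = I

Why: chi_1(1) = zeta_4^(1*1) = zeta_4^1. Since zeta_4^4 = 1, this equals zeta_4^1 = exp(2*pi*i*1/4) = I.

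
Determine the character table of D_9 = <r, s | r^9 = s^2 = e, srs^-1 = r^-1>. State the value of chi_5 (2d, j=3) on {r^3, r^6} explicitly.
Conjugacy classes: {e} of size 1, {r^1, r^8} of size 2, {r^2, r^7} of size 2, {r^3, r^6} of size 2, {r^4, r^5} of size 2, {s, sr, ..., sr^8} of size 9.
Character table:
  irrep \ class              {e} (size 1)  {r^1, r^8} (size 2)  {r^2, r^7} (size 2)  {r^3, r^6} (size 2)  {r^4, r^5} (size 2)  {s, sr, ..., sr^8} (size 9)
  chi_1 (triv)               1             1                    1                    1                    1                    1                          
  chi_2 (sign: r->1, s->-1)  1             1                    1                    1                    1                    -1                         
  chi_3 (2d, j=1)            2             2*cos(2*pi/9)        2*cos(4*pi/9)        -1                   -2*cos(pi/9)         0                          
  chi_4 (2d, j=2)            2             2*cos(4*pi/9)        -2*cos(pi/9)         -1                   2*cos(2*pi/9)        0                          
  chi_5 (2d, j=3)            2             -1                   -1                   2                    -1                   0                          
  chi_6 (2d, j=4)            2             -2*cos(pi/9)         2*cos(2*pi/9)        -1                   2*cos(4*pi/9)        0                          

Spot check: chi_5 (2d, j=3) on {r^3, r^6} = 2.

Details: D_9 has order 2*9 = 18 with 6 conjugacy classes, hence 6 irreducibles. Sum of squared dims 1 + 1 + 4 + 4 + 4 + 4 = 18 = |G|. Linear characters come from the abelianisation; the 2-dimensional irreps have character r^k -> 2*cos(2*pi*j*k/9), reflections -> 0.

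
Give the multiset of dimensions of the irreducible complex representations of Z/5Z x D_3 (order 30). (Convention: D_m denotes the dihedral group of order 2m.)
Dimensions: 1, 1, 1, 1, 1, 1, 1, 1, 1, 1, 2, 2, 2, 2, 2

Derivation: There are 15 irreducibles (= number of conjugacy classes). Their dimensions d_i satisfy sum d_i^2 = |G| = 30: 1 + 1 + 1 + 1 + 1 + 1 + 1 + 1 + 1 + 1 + 4 + 4 + 4 + 4 + 4 = 30. (For the product with Z/5Z: each of the 5 1-dim characters of Z/5Z tensors with each irrep of D_3, giving 5 copies of each D_3-dimension.)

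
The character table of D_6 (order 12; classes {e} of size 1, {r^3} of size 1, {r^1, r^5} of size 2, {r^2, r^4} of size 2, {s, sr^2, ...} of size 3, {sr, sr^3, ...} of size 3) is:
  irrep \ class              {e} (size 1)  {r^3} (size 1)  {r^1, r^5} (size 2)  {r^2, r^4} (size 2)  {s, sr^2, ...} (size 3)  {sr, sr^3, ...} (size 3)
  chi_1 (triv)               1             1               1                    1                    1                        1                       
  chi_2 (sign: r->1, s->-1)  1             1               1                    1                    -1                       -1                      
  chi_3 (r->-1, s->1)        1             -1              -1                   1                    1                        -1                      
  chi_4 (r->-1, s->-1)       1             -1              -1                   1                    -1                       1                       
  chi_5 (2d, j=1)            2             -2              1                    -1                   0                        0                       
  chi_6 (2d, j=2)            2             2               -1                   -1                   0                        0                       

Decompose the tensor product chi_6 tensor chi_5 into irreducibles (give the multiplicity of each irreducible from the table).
chi_6 tensor chi_5 = chi_3 + chi_4 + chi_5 (all other irreducibles have multiplicity 0).

Details: The character of a tensor product is the pointwise product (chi_6 * chi_5)(C) = chi_6(C) * chi_5(C):
  {e}: (2)*(2), {r^3}: (2)*(-2), {r^1, r^5}: (-1)*(1), {r^2, r^4}: (-1)*(-1), {s, sr^2, ...}: (0)*(0), {sr, sr^3, ...}: (0)*(0)
so (chi_6 * chi_5) takes values
  {e} -> 4, {r^3} -> -4, {r^1, r^5} -> -1, {r^2, r^4} -> 1, {s, sr^2, ...} -> 0, {sr, sr^3, ...} -> 0.
Now take the inner product of this character with each irreducible chi from the table, <chi_6*chi_5, chi> = (1/12) sum_C |C| (chi_6*chi_5)(C) conj(chi(C)):
  <chi_6*chi_5, chi_1> = (1/12)[1*(4)*conj(1) + 1*(-4)*conj(1) + 2*(-1)*conj(1) + 2*(1)*conj(1) + 3*(0)*conj(1) + 3*(0)*conj(1)]
      = (1/12)[(4) + (-4) + (-2) + (2) + (0) + (0)] = 0/12 = 0
  <chi_6*chi_5, chi_2> = (1/12)[1*(4)*conj(1) + 1*(-4)*conj(1) + 2*(-1)*conj(1) + 2*(1)*conj(1) + 3*(0)*conj(-1) + 3*(0)*conj(-1)]
      = (1/12)[(4) + (-4) + (-2) + (2) + (0) + (0)] = 0/12 = 0
  <chi_6*chi_5, chi_3> = (1/12)[1*(4)*conj(1) + 1*(-4)*conj(-1) + 2*(-1)*conj(-1) + 2*(1)*conj(1) + 3*(0)*conj(1) + 3*(0)*conj(-1)]
      = (1/12)[(4) + (4) + (2) + (2) + (0) + (0)] = 12/12 = 1
  <chi_6*chi_5, chi_4> = (1/12)[1*(4)*conj(1) + 1*(-4)*conj(-1) + 2*(-1)*conj(-1) + 2*(1)*conj(1) + 3*(0)*conj(-1) + 3*(0)*conj(1)]
      = (1/12)[(4) + (4) + (2) + (2) + (0) + (0)] = 12/12 = 1
  <chi_6*chi_5, chi_5> = (1/12)[1*(4)*conj(2) + 1*(-4)*conj(-2) + 2*(-1)*conj(1) + 2*(1)*conj(-1) + 3*(0)*conj(0) + 3*(0)*conj(0)]
      = (1/12)[(8) + (8) + (-2) + (-2) + (0) + (0)] = 12/12 = 1
  <chi_6*chi_5, chi_6> = (1/12)[1*(4)*conj(2) + 1*(-4)*conj(2) + 2*(-1)*conj(-1) + 2*(1)*conj(-1) + 3*(0)*conj(0) + 3*(0)*conj(0)]
      = (1/12)[(8) + (-8) + (2) + (-2) + (0) + (0)] = 0/12 = 0
Hence the multiplicities are chi_3: 1, chi_4: 1, chi_5: 1. Dimension check: dim(chi_6)*dim(chi_5) = 2*2 = 4 and sum (mult * dim) = 1*1 + 1*1 + 1*2 = 4.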